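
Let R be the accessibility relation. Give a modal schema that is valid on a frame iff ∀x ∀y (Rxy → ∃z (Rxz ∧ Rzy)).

□□p → □p

The condition is density. The C4 schema □□p → □p defines it.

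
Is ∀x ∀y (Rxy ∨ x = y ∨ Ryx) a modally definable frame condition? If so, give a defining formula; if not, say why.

No — not modally definable

Modal frame validity is preserved under disjoint unions.
Take 2 disjoint single-world reflexive frames: each is trivially connected, but their disjoint union has 2 worlds with no edge between distinct components, so it is not connected.
So the class is not modally definable.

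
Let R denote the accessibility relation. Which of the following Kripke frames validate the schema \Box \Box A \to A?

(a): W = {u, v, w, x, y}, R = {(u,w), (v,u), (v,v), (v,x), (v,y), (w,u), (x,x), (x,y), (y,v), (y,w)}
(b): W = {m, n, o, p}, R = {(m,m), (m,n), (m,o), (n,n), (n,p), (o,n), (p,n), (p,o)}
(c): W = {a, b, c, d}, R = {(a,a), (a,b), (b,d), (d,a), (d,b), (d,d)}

(a)

This is the axiom for a generalized confluence (Geach) condition; its first-order frame correspondent is \forall x \exists w (x R^2 w \wedge x = w).
(a): satisfies the condition.
(b): fails — at o but no w with oR²w and o=w.
(c): fails — at c but no w with cR²w and c=w.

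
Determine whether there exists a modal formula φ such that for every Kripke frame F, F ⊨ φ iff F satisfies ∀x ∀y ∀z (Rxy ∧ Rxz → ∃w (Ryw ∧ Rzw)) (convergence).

Yes: it is convergence, defined by the .2 schema ◇□q → □◇q.
Suppose ◇□q→□◇q is valid. Take Rxy, Rxz and set V(q)={w : Ryw}. Then □q at y so ◇□q at x, so □◇q at x, so ◇q at z, giving w with Rzw and Ryw.

Definable; ◇□q → □◇q defines it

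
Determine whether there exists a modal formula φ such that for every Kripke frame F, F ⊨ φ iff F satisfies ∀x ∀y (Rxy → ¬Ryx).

Any modally definable frame class is closed under surjective bounded morphisms.
The 4-cycle (worlds w0,w1,w2,w3 with w0→w1→w2→w3→w0) is asymmetric. Mapping every world to a single reflexive point • is a surjective bounded morphism, and the reflexive point is not asymmetric (R•• but asymmetry requires ¬R••).
Hence asymmetry is not modally definable.

No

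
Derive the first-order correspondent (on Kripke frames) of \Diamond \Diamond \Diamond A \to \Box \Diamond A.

This is a Sahlqvist (Geach-type) schema ◇^3□^0A → □^1◇^1A.
Minimal-valuation argument: fix x; take any y with xR^3y and any z with xR^1z. Set V(A) to the set of worlds R-reachable from y in exactly 0 steps. Then □^0A holds at y, so the antecedent holds at x; validity forces ◇^1A at z, giving a w with zR^1w and yR^0w.
First-order correspondent: \forall x \forall y \forall z ((x R^3 y \wedge xRz) \to \exists w (y = w \wedge zRw)).

\forall x \forall y \forall z ((x R^3 y \wedge xRz) \to \exists w (y = w \wedge zRw))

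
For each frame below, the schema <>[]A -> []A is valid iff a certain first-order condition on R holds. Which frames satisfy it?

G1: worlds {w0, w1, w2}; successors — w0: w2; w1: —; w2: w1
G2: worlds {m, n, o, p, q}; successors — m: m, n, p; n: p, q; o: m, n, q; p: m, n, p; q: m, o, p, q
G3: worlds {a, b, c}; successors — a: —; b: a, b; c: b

none

This is the axiom for the Euclidean property; its first-order frame correspondent is forall x forall y forall z (Rxy & Rxz -> Ryz).
G1: fails — Rw0w2 and Rw0w2 but not Rw2w2.
G2: fails — Rmn and Rmm but not Rnm.
G3: fails — Rba and Rba but not Raa.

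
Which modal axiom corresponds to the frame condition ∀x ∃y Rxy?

□p → ◇p

The condition is seriality. The D schema □p → ◇p defines it.
Suppose □p→◇p is valid. At any x set V(p)=W. Then □p at x, so ◇p at x, so x has a successor.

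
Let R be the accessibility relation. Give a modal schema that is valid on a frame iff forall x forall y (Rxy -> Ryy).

This is shift-reflexivity; the standard corresponding axiom is T□: □(□ψ → ψ).
Suppose □(□ψ→ψ) is valid. Take Rxy and set V(ψ)={w : Ryw}. Then at y, □ψ holds; since □(□ψ→ψ) at x, □ψ→ψ at y, so ψ at y, i.e. Ryy.

□(□ψ → ψ)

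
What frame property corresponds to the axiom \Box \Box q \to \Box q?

This schema is the C4 axiom.
It corresponds to density: \forall x \forall y (Rxy \to \exists z (Rxz \wedge Rzy)).

density: \forall x \forall y (Rxy \to \exists z (Rxz \wedge Rzy))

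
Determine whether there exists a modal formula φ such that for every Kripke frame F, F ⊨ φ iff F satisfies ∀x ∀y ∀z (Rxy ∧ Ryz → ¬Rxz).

Modal frame validity is preserved under surjective bounded morphisms.
The 3-cycle (worlds w0,w1,w2 with w0→w1→w2→w0) is intransitive. Mapping every world to a single reflexive point • is a surjective bounded morphism; the reflexive point is not intransitive (R••∧R•• but R••).
So the class is not modally definable.

Not modally definable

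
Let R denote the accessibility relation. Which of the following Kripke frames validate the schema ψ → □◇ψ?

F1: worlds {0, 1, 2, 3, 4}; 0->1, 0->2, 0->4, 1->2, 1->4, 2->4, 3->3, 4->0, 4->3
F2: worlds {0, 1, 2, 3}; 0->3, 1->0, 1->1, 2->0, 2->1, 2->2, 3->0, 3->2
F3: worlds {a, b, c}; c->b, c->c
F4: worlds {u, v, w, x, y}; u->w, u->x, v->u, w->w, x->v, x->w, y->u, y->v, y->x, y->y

none

The schema corresponds to symmetry: ∀x ∀y (Rxy → Ryx).
F1: fails — R02 but not R20.
F2: fails — R10 but not R01.
F3: fails — Rcb but not Rbc.
F4: fails — Rxw but not Rwx.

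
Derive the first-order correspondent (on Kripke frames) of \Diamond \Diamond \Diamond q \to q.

\forall x \forall y (x R^3 y \to \exists w (y = w \wedge x = w))

This is a Sahlqvist (Geach-type) schema ◇^3□^0q → □^0◇^0q.
First-order correspondent: \forall x \forall y (x R^3 y \to \exists w (y = w \wedge x = w)).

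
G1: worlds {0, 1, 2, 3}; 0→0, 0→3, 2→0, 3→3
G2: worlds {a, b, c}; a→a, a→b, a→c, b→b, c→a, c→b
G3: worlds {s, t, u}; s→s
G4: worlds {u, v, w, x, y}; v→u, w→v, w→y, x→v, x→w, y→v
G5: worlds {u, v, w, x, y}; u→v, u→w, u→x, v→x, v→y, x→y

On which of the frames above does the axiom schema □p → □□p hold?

G3

The schema corresponds to transitivity: ∀x ∀y ∀z (Rxy ∧ Ryz → Rxz).
G1: fails — R20 and R03 but not R23.
G2: fails — Rca and Rac but not Rcc.
G3: ✓.
G4: fails — Rxw and Rwy but not Rxy.
G5: fails — Ruv and Rvy but not Ruy.
Valid on: G3.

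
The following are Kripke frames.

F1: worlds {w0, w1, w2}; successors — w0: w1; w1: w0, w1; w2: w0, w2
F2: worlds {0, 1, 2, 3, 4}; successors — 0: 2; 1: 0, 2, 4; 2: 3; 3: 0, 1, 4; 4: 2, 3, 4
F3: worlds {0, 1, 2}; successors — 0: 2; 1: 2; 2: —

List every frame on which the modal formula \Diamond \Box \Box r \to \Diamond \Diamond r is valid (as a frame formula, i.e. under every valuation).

This is the axiom for a generalized confluence (Geach) condition; its first-order frame correspondent is \forall x \forall y (xRy \to \exists w (y R^2 w \wedge x R^2 w)).
F1: holds.
F2: fails — 0R2 but no w with 2R²w and 0R²w.
F3: fails — 0R2 but no w with 2R²w and 0R²w.
Valid on: F1.

F1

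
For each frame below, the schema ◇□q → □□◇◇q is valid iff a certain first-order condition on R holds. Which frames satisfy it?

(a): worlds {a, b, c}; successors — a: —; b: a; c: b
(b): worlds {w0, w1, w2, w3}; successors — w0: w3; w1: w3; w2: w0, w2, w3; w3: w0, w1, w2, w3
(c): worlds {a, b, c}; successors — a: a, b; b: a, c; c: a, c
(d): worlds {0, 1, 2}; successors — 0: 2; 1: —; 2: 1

(b), (c)

The schema corresponds to a generalized confluence (Geach) condition: ∀x ∀y ∀z ((xRy ∧ xR²z) → ∃w (yRw ∧ zR²w)).
(a): fails — cRb, cR²a but no w with bRw and aR²w.
(b): condition met.
(c): condition met.
(d): fails — 0R2, 0R²1 but no w with 2Rw and 1R²w.
Valid on: (b), (c).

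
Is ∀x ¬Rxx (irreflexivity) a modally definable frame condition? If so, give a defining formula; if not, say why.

Not definable by any modal formula

If a class were modally definable it would be closed under surjective bounded morphisms (Goldblatt–Thomason).
The 4-cycle (worlds 0,1,2,3 with 0→1→2→3→0) is irreflexive, and the map sending every world to a single reflexive point • is a surjective bounded morphism (forth: every edge maps to (•,•); back: every world has a successor). So any modal formula valid on the 4-cycle is also valid on the reflexive point, which is not irreflexive.
So no modal formula (or set of formulas) defines exactly the irreflexive frames.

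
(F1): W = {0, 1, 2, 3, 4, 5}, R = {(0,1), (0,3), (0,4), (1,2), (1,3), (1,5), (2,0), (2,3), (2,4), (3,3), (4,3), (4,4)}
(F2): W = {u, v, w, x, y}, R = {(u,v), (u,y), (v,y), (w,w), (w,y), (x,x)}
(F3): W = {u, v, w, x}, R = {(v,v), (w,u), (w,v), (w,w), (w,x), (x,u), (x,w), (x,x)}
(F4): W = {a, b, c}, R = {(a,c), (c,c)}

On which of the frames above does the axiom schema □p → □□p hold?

Frame correspondent (Sahlqvist): ∀x ∀y ∀z (Rxy ∧ Ryz → Rxz) — i.e. transitivity.
(F1): fails — R12 and R20 but not R10.
(F2): satisfies the condition.
(F3): fails — Rxw and Rwv but not Rxv.
(F4): satisfies the condition.
Valid on: (F2), (F4).

(F2), (F4)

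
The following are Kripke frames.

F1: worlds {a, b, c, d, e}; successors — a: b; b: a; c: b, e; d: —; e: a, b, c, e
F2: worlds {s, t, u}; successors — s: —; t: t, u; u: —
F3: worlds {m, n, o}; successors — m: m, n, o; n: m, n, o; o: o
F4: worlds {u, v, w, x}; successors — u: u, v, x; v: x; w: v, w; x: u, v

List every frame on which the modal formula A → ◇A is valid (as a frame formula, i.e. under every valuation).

F3

This is the axiom for reflexivity; its first-order frame correspondent is ∀x Rxx.
F1: fails — world a does not see itself.
F2: fails — world s does not see itself.
F3: condition met.
F4: fails — world v does not see itself.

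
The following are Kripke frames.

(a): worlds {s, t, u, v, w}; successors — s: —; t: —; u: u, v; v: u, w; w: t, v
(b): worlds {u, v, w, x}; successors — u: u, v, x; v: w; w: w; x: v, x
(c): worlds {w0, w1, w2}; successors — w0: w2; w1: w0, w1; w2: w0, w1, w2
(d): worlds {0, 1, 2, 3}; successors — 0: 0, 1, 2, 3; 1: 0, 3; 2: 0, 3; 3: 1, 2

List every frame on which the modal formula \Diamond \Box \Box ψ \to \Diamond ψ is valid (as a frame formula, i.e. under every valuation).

Frame correspondent (Sahlqvist): \forall x \forall y (xRy \to \exists w (y R^2 w \wedge xRw)) — i.e. a generalized confluence (Geach) condition.
(a): fails — wRt but no w* with tR²w* and wRw*.
(b): fails — uRv but no t with vR²t and uRt.
(c): holds.
(d): holds.
Valid on: (c), (d).

(c), (d)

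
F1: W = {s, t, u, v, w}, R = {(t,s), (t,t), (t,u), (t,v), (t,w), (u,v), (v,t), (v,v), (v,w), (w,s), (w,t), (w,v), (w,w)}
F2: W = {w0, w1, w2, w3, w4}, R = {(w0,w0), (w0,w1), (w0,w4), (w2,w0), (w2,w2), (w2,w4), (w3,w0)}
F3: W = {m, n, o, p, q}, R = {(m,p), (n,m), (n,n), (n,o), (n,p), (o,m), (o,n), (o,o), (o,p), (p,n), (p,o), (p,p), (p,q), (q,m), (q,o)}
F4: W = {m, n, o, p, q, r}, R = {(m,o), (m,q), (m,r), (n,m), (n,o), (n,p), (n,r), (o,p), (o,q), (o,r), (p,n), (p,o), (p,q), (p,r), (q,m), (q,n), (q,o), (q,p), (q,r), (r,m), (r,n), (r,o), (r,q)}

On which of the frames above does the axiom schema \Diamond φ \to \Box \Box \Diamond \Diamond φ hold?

F4

This is the axiom for a generalized confluence (Geach) condition; its first-order frame correspondent is \forall x \forall y \forall z ((xRy \wedge x R^2 z) \to \exists w (y = w \wedge z R^2 w)).
F1: fails — tRs, tR²s but no w* with s=w* and sR²w*.
F2: fails — w0Rw0, w0R²w1 but no w with w0=w and w1R²w.
F3: fails — nRm, nR²m but no w with m=w and mR²w.
F4: satisfies the condition.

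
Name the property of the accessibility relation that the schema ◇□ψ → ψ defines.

Replacing ψ by ¬ψ and contraposing gives the equivalent schema ψ → □◇ψ.
Suppose ψ→□◇ψ is valid. Take Rxy and set V(ψ)={x}. Then ψ at x, so □◇ψ at x, so ◇ψ at y, so some z with Ryz has ψ; z=x, i.e. Ryx.

Symmetry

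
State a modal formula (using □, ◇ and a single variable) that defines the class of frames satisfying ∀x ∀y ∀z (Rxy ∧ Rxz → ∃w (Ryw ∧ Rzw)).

◇□ψ → □◇ψ

The condition is convergence. The .2 schema ◇□ψ → □◇ψ defines it.
Suppose ◇□ψ→□◇ψ is valid. Take Rxy, Rxz and set V(ψ)={w : Ryw}. Then □ψ at y so ◇□ψ at x, so □◇ψ at x, so ◇ψ at z, giving w with Rzw and Ryw.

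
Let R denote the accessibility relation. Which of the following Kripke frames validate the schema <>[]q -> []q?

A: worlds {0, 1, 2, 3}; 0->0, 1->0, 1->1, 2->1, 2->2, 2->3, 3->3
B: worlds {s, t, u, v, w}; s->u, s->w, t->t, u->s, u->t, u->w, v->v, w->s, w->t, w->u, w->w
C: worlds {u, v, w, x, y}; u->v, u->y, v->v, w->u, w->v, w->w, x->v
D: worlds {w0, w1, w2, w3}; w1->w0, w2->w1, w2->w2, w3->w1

The schema corresponds to the Euclidean property: forall x forall y forall z (Rxy & Rxz -> Ryz).
A: fails — R10 and R11 but not R01.
B: fails — Rsu and Rsu but not Ruu.
C: fails — Ruv and Ruy but not Rvy.
D: fails — Rw1w0 and Rw1w0 but not Rw0w0.

none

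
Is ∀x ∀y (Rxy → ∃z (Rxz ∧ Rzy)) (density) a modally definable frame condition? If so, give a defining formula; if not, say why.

The condition is density. A defining modal formula is □□p → □p.
Suppose □□p→□p is valid. Take Rxy and set V(p)={w : xR²w}. Then □□p at x, so □p at x, so p at y, i.e. ∃z(Rxz∧Rzy).

Yes — defined by □□p → □p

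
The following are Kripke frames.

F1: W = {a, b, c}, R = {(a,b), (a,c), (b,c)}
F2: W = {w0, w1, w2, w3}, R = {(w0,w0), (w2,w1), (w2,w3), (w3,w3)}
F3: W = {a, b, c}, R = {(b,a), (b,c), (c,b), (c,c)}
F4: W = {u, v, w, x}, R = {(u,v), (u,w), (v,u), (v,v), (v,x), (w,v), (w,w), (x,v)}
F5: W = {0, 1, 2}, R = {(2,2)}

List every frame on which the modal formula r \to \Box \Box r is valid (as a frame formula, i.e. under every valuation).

The schema corresponds to a generalized confluence (Geach) condition: \forall x \forall z (x R^2 z \to \exists w (x = w \wedge z = w)).
F1: fails — aR²c but a ≠ c.
F2: fails — w2R²w3 but w2 ≠ w3.
F3: fails — bR²c but b ≠ c.
F4: fails — uR²v but u ≠ v.
F5: holds.

F5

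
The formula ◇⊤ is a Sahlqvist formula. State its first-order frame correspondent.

Seriality

◇⊤ holds at w iff w has a successor, so frame-validity of ◇⊤ is exactly seriality. Equivalently via □r → ◇r:
Suppose □r→◇r is valid. At any x set V(r)=W. Then □r at x, so ◇r at x, so x has a successor.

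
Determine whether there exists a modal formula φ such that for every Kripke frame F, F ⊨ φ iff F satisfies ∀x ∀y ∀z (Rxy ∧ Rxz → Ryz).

This is a Sahlqvist condition; the 5 axiom ◇q → □◇q defines it.
Suppose ◇q→□◇q is valid. Take Rxy, Rxz and set V(q)={y}. Then ◇q at x, so □◇q at x, so ◇q at z, so some w with Rzw has q; w=y, i.e. Rzy. By symmetry of the argument, Ryz.

Definable; ◇q → □◇q defines it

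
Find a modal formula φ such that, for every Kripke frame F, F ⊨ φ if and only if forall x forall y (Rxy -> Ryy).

□(□ψ → ψ)

A defining formula is □(□ψ → ψ) (the T□ axiom).
Suppose □(□ψ→ψ) is valid. Take Rxy and set V(ψ)={w : Ryw}. Then at y, □ψ holds; since □(□ψ→ψ) at x, □ψ→ψ at y, so ψ at y, i.e. Ryy.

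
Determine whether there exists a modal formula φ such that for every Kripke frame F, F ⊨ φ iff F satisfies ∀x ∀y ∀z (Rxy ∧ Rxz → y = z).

The condition is partial functionality. A defining modal formula is ◇r → □r.
Suppose ◇r→□r is valid. Take Rxy, Rxz and set V(r)={y}. Then ◇r at x, so □r at x, so r at z, i.e. z=y.

Yes, by ◇r → □r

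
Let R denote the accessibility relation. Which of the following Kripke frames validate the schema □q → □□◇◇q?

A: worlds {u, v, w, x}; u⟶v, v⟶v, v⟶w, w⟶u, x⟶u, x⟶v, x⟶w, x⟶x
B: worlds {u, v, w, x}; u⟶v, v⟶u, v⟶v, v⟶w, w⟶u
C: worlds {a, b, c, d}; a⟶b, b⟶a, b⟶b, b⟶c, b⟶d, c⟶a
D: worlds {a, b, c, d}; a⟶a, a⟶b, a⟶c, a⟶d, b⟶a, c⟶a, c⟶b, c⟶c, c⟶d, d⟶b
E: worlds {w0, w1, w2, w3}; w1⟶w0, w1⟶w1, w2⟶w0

Frame correspondent (Sahlqvist): ∀x ∀z (xR²z → ∃w (xRw ∧ zR²w)) — i.e. a generalized confluence (Geach) condition.
A: holds.
B: holds.
C: fails — aR²d but no w with aRw and dR²w.
D: holds.
E: fails — w1R²w0 but no w with w1Rw and w0R²w.

A, B, D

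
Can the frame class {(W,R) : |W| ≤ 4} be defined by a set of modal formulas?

Any modally definable frame class is closed under disjoint unions.
Any modal formula valid on each of 5 disjoint one-world frames is valid on their disjoint union (validity is preserved under disjoint unions). Each one-world frame has |W|=1≤4, but the union has |W|=5.
So the class is not modally definable.

No — not modally definable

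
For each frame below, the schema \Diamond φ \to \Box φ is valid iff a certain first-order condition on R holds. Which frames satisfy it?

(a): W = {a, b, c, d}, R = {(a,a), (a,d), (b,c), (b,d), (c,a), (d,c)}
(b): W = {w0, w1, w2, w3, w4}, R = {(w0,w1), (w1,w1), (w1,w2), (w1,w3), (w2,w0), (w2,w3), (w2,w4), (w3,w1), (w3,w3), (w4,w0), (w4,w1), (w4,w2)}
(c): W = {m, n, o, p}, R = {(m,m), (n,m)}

This is the axiom for partial functionality; its first-order frame correspondent is \forall x \forall y \forall z (Rxy \wedge Rxz \to y = z).
(a): fails — a sees both a and d.
(b): fails — w1 sees both w1 and w2.
(c): condition met.

(c)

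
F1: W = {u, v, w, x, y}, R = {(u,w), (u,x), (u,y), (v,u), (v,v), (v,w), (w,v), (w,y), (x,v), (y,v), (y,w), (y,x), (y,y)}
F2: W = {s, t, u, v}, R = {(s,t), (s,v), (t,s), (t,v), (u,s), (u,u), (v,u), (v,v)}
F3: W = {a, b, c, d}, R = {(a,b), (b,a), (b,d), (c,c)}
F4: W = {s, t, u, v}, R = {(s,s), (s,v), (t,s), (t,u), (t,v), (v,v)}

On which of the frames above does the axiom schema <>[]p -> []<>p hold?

F1

Frame correspondent (Sahlqvist): forall x forall y forall z (Rxy & Rxz -> exists w (Ryw & Rzw)) — i.e. convergence.
F1: holds.
F2: fails — Ruu and Rus but u and s have no common successor.
F3: fails — Rba and Rbd but a and d have no common successor.
F4: fails — Rtv and Rtu but v and u have no common successor.
Valid on: F1.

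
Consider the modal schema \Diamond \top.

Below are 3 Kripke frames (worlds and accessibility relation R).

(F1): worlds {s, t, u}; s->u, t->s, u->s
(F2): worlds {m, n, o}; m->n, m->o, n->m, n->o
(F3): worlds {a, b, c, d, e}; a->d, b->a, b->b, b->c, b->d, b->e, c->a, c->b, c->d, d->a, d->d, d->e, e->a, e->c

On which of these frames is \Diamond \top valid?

This is the axiom for seriality; its first-order frame correspondent is \forall x \exists y Rxy.
(F1): satisfies the condition.
(F2): fails — world o has no successor.
(F3): satisfies the condition.
Valid on: (F1), (F3).

(F1), (F3)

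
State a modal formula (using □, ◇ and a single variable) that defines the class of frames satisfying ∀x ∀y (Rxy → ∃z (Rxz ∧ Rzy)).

□□q → □q

The condition is density. The C4 schema □□q → □q defines it.
Suppose □□q→□q is valid. Take Rxy and set V(q)={w : xR²w}. Then □□q at x, so □q at x, so q at y, i.e. ∃z(Rxz∧Rzy).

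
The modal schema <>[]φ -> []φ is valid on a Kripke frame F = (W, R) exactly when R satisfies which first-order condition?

This schema is equivalent to the 5 axiom ◇φ → □◇φ.
Its frame correspondent is the Euclidean property — forall x forall y forall z (Rxy & Rxz -> Ryz).

the Euclidean property: forall x forall y forall z (Rxy & Rxz -> Ryz)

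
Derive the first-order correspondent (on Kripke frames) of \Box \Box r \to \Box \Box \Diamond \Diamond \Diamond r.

This is a Sahlqvist (Geach-type) schema ◇^0□^2r → □^2◇^3r.
Minimal-valuation argument: fix x; take any y with xR^0y and any z with xR^2z. Set V(r) to the set of worlds R-reachable from y in exactly 2 steps. Then □^2r holds at y, so the antecedent holds at x; validity forces ◇^3r at z, giving a w with zR^3w and yR^2w.
First-order correspondent: \forall x \forall z (x R^2 z \to \exists w (x R^2 w \wedge z R^3 w)).

\forall x \forall z (x R^2 z \to \exists w (x R^2 w \wedge z R^3 w))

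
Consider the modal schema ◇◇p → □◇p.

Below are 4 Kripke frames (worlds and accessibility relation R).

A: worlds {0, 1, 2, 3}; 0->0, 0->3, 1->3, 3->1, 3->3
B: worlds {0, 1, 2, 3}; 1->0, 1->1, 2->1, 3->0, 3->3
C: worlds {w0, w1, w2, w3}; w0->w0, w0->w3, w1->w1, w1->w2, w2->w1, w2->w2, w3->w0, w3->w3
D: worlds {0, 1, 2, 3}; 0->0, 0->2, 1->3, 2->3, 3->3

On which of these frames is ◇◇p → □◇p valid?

The schema corresponds to a generalized confluence (Geach) condition: ∀x ∀y ∀z ((xR²y ∧ xRz) → ∃w (y = w ∧ zRw)).
A: fails — 0R²0, 0R3 but no w with 0=w and 3Rw.
B: fails — 1R²0, 1R0 but no w with 0=w and 0Rw.
C: condition met.
D: fails — 0R²0, 0R2 but no w with 0=w and 2Rw.

C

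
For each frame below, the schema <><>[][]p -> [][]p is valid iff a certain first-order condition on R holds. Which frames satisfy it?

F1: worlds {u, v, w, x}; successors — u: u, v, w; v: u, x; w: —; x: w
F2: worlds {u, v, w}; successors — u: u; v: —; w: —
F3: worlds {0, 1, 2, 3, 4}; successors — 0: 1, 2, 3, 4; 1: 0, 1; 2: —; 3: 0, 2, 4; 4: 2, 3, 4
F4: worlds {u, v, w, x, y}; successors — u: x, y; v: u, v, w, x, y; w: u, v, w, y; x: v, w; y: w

F2

Frame correspondent (Sahlqvist): forall x forall y forall z ((x R^2 y & x R^2 z) -> exists w (y R^2 w & z = w)) — i.e. a generalized confluence (Geach) condition.
F1: fails — uR²v, uR²x but no t with vR²t and x=t.
F2: condition met.
F3: fails — 0R²2, 0R²0 but no w with 2R²w and 0=w.
F4: fails — vR²u, vR²u but no t with uR²t and u=t.
Valid on: F2.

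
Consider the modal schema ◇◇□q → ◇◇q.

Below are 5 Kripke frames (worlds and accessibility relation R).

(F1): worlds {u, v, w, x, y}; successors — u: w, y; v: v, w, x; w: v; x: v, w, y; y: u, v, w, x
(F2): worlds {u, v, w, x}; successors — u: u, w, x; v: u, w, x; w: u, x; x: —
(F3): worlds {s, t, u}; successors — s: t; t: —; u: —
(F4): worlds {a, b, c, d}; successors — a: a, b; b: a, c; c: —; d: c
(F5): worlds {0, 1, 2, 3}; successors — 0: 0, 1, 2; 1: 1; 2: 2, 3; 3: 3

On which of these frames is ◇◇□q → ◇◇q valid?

(F1), (F3), (F5)

This is the axiom for a generalized confluence (Geach) condition; its first-order frame correspondent is ∀x ∀y (xR²y → ∃w (yRw ∧ xR²w)).
(F1): holds.
(F2): fails — uR²x but no t with xRt and uR²t.
(F3): holds.
(F4): fails — aR²c but no w with cRw and aR²w.
(F5): holds.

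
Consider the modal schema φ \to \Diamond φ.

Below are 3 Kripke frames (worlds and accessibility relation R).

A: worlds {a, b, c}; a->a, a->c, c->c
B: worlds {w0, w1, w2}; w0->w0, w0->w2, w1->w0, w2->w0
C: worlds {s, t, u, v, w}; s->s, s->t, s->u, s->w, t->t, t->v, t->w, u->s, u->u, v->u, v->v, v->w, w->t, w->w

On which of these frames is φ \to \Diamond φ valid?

The schema corresponds to reflexivity: \forall x Rxx.
A: fails — world b does not see itself.
B: fails — world w1 does not see itself.
C: satisfies the condition.
Valid on: C.

C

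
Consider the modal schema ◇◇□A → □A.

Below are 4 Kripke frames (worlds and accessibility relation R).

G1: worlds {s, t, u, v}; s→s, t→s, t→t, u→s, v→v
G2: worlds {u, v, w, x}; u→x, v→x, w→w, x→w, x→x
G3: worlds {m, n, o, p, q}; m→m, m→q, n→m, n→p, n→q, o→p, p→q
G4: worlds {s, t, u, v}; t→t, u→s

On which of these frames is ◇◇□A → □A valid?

Frame correspondent (Sahlqvist): ∀x ∀y ∀z ((xR²y ∧ xRz) → ∃w (yRw ∧ z = w)) — i.e. a generalized confluence (Geach) condition.
G1: fails — tR²s, tRt but no w with sRw and t=w.
G2: fails — uR²w, uRx but no t with wRt and x=t.
G3: fails — mR²q, mRm but no w with qRw and m=w.
G4: satisfies the condition.
Valid on: G4.

G4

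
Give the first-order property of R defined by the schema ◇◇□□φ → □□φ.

∀x ∀y ∀z ((xR²y ∧ xR²z) → ∃w (yR²w ∧ z = w))

This is a Sahlqvist (Geach-type) schema ◇^2□^2φ → □^2◇^0φ.
Minimal-valuation argument: fix x; take any y with xR^2y and any z with xR^2z. Set V(φ) to the set of worlds R-reachable from y in exactly 2 steps. Then □^2φ holds at y, so the antecedent holds at x; validity forces ◇^0φ at z, giving a w with zR^0w and yR^2w.
First-order correspondent: ∀x ∀y ∀z ((xR²y ∧ xR²z) → ∃w (yR²w ∧ z = w)).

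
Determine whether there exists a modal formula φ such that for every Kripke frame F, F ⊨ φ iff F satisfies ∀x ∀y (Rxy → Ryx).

This is a Sahlqvist condition; the B axiom r → □◇r defines it.

Yes, by r → □◇r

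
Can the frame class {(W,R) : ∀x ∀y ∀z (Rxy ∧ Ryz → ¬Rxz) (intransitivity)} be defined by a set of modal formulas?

No — not modally definable

Modal frame validity is preserved under surjective bounded morphisms.
The 5-cycle (worlds a,b,c,d,e with a→b→c→d→e→a) is intransitive. Mapping every world to a single reflexive point • is a surjective bounded morphism; the reflexive point is not intransitive (R••∧R•• but R••).
So the class is not modally definable.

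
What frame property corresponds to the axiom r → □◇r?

symmetry: ∀x ∀y (Rxy → Ryx)

Suppose r→□◇r is valid. Take Rxy and set V(r)={x}. Then r at x, so □◇r at x, so ◇r at y, so some z with Ryz has r; z=x, i.e. Ryx.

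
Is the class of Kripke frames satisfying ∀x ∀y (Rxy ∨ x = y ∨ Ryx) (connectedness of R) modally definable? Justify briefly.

No — not modally definable

Modal frame validity is preserved under disjoint unions.
Take 3 disjoint single-world reflexive frames: each is trivially connected, but their disjoint union has 3 worlds with no edge between distinct components, so it is not connected.
So the class is not modally definable.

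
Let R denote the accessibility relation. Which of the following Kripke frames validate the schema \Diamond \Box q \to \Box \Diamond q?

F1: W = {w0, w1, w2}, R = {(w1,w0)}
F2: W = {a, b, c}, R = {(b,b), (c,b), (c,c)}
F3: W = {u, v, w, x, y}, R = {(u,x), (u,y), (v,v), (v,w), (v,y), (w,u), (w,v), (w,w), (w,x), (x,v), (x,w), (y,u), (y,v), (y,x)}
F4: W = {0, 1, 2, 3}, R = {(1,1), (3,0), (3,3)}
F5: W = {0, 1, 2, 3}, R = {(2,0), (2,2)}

F2

This is the axiom for convergence; its first-order frame correspondent is \forall x \forall y \forall z (Rxy \wedge Rxz \to \exists w (Ryw \wedge Rzw)).
F1: fails — Rw1w0 and Rw1w0 but w0 and w0 have no common successor.
F2: holds.
F3: fails — Rwu and Rwx but u and x have no common successor.
F4: fails — R33 and R30 but 3 and 0 have no common successor.
F5: fails — R22 and R20 but 2 and 0 have no common successor.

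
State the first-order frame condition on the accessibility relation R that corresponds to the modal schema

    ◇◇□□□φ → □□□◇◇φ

∀x ∀y ∀z ((xR²y ∧ xR³z) → ∃w (yR³w ∧ zR²w))

This is a Sahlqvist (Geach-type) schema ◇^2□^3φ → □^3◇^2φ.
First-order correspondent: ∀x ∀y ∀z ((xR²y ∧ xR³z) → ∃w (yR³w ∧ zR²w)).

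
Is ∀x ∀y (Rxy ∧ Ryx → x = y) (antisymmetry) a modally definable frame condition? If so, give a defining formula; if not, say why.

Any modally definable frame class is closed under surjective bounded morphisms.
The 4-cycle (worlds s,t,u,v with s→t→u→v→s) is antisymmetric. Sending even-indexed worlds to • and odd-indexed worlds to ∘ is a surjective bounded morphism onto the two-world frame with •↔∘, which is not antisymmetric.
So no modal formula (or set of formulas) defines exactly the antisymmetric frames.

Not modally definable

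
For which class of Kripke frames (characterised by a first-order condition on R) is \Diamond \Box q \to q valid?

symmetry

This is frame-equivalent to q → □◇q (substitute ¬q for q and contrapose).
Suppose q→□◇q is valid. Take Rxy and set V(q)={x}. Then q at x, so □◇q at x, so ◇q at y, so some z with Ryz has q; z=x, i.e. Ryx.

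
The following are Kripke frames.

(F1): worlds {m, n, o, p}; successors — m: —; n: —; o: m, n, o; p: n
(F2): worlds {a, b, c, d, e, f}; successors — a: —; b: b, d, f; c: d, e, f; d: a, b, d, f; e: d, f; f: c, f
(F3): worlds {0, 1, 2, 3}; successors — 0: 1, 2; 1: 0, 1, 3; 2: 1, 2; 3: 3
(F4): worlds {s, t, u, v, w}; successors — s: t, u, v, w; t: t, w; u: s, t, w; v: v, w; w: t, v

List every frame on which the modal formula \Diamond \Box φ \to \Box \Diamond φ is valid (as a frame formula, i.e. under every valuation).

(F4)

This is the axiom for convergence; its first-order frame correspondent is \forall x \forall y \forall z (Rxy \wedge Rxz \to \exists w (Ryw \wedge Rzw)).
(F1): fails — Roo and Rom but o and m have no common successor.
(F2): fails — Rdd and Rda but d and a have no common successor.
(F3): fails — R10 and R13 but 0 and 3 have no common successor.
(F4): condition met.
Valid on: (F4).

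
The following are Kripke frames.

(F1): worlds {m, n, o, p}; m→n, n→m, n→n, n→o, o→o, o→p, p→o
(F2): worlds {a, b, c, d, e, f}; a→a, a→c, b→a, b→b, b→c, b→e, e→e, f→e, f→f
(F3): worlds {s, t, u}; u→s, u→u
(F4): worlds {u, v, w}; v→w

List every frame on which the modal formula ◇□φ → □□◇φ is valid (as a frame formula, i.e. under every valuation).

Frame correspondent (Sahlqvist): ∀x ∀y ∀z ((xRy ∧ xR²z) → ∃w (yRw ∧ zRw)) — i.e. a generalized confluence (Geach) condition.
(F1): fails — nRm, nR²o but no w with mRw and oRw.
(F2): fails — aRa, aR²c but no w with aRw and cRw.
(F3): fails — uRs, uR²s but no w with sRw and sRw.
(F4): ✓.

(F4)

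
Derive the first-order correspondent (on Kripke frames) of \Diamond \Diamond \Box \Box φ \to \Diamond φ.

\forall x \forall y (x R^2 y \to \exists w (y R^2 w \wedge xRw))

This is a Sahlqvist (Geach-type) schema ◇^2□^2φ → □^0◇^1φ.
Minimal-valuation argument: fix x; take any y with xR^2y and any z with xR^0z. Set V(φ) to the set of worlds R-reachable from y in exactly 2 steps. Then □^2φ holds at y, so the antecedent holds at x; validity forces ◇^1φ at z, giving a w with zR^1w and yR^2w.
First-order correspondent: \forall x \forall y (x R^2 y \to \exists w (y R^2 w \wedge xRw)).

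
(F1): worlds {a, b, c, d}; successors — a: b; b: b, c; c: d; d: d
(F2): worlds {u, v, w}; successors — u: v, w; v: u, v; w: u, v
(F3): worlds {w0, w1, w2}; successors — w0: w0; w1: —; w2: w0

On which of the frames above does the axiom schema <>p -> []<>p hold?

(F3)

This is the axiom for the Euclidean property; its first-order frame correspondent is forall x forall y forall z (Rxy & Rxz -> Ryz).
(F1): fails — Rbc and Rbc but not Rcc.
(F2): fails — Ruv and Ruw but not Rvw.
(F3): satisfies the condition.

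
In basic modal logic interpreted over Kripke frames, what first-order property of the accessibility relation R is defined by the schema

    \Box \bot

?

emptiness of R: \forall x \forall y \neg Rxy

□⊥ is valid iff no world has any successor (otherwise □⊥ fails at any world with one).
Conversely, any frame satisfying \forall x \forall y \neg Rxy validates the schema.
So the correspondent is emptiness of R.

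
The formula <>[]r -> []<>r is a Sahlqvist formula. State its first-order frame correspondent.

convergence: forall x forall y forall z (Rxy & Rxz -> exists w (Ryw & Rzw))

Suppose ◇□r→□◇r is valid. Take Rxy, Rxz and set V(r)={w : Ryw}. Then □r at y so ◇□r at x, so □◇r at x, so ◇r at z, giving w with Rzw and Ryw.
Conversely, on a frame with convergence the schema holds at every world under every valuation.
So the correspondent is convergence.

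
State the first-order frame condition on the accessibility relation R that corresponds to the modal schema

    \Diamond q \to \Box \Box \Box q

\forall x \forall y \forall z ((xRy \wedge x R^3 z) \to \exists w (y = w \wedge z = w))

This is a Sahlqvist (Geach-type) schema ◇^1□^0q → □^3◇^0q.
First-order correspondent: \forall x \forall y \forall z ((xRy \wedge x R^3 z) \to \exists w (y = w \wedge z = w)).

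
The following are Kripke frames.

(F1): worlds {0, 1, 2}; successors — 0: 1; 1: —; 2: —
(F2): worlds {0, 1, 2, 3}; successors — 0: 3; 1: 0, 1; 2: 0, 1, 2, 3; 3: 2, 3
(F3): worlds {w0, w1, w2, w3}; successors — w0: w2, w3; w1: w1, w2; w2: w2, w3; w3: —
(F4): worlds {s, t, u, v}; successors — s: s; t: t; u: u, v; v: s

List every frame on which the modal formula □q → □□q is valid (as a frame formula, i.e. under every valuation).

(F1)

The schema corresponds to transitivity: ∀x ∀y ∀z (Rxy ∧ Ryz → Rxz).
(F1): satisfies the condition.
(F2): fails — R10 and R03 but not R13.
(F3): fails — Rw1w2 and Rw2w3 but not Rw1w3.
(F4): fails — Ruv and Rvs but not Rus.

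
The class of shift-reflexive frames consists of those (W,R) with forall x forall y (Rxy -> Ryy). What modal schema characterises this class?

A defining formula is □(□s → s) (the T□ axiom).
Suppose □(□s→s) is valid. Take Rxy and set V(s)={w : Ryw}. Then at y, □s holds; since □(□s→s) at x, □s→s at y, so s at y, i.e. Ryy.

□(□s → s)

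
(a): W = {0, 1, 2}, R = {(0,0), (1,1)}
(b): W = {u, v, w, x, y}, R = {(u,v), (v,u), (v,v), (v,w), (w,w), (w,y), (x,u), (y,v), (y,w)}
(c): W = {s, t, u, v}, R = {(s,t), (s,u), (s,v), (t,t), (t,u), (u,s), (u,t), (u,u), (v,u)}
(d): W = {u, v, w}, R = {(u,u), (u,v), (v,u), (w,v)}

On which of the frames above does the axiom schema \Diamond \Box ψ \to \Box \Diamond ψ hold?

This is the axiom for convergence; its first-order frame correspondent is \forall x \forall y \forall z (Rxy \wedge Rxz \to \exists w (Ryw \wedge Rzw)).
(a): condition met.
(b): fails — Rvw and Rvu but w and u have no common successor.
(c): condition met.
(d): condition met.
Valid on: (a), (c), (d).

(a), (c), (d)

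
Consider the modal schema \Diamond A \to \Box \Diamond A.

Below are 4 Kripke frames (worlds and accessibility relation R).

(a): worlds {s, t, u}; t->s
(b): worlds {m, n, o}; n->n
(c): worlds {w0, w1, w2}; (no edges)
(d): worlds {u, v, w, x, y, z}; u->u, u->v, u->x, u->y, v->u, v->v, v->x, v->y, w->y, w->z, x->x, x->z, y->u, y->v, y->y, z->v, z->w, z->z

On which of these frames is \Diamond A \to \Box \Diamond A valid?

This is the axiom for the Euclidean property; its first-order frame correspondent is \forall x \forall y \forall z (Rxy \wedge Rxz \to Ryz).
(a): fails — Rts and Rts but not Rss.
(b): holds.
(c): holds.
(d): fails — Rux and Ruv but not Rxv.
Valid on: (b), (c).

(b), (c)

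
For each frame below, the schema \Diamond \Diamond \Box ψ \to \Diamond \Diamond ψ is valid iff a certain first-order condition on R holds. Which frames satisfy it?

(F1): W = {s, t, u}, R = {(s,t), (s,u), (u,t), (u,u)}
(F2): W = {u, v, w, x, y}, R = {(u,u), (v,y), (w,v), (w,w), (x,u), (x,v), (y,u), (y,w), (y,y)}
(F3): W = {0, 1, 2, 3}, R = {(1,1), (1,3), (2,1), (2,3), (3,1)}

The schema corresponds to a generalized confluence (Geach) condition: \forall x \forall y (x R^2 y \to \exists w (yRw \wedge x R^2 w)).
(F1): fails — sR²t but no w with tRw and sR²w.
(F2): holds.
(F3): holds.

(F2), (F3)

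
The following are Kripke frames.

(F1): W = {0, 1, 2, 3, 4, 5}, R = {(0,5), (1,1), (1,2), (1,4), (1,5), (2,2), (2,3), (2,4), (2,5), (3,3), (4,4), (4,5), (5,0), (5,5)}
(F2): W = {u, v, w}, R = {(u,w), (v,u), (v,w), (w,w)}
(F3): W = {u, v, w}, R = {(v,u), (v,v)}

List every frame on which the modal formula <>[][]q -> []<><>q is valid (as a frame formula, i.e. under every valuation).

Frame correspondent (Sahlqvist): forall x forall y forall z ((xRy & xRz) -> exists w (y R^2 w & z R^2 w)) — i.e. a generalized confluence (Geach) condition.
(F1): fails — 2R3, 2R4 but no w with 3R²w and 4R²w.
(F2): condition met.
(F3): fails — vRu, vRu but no t with uR²t and uR²t.
Valid on: (F2).

(F2)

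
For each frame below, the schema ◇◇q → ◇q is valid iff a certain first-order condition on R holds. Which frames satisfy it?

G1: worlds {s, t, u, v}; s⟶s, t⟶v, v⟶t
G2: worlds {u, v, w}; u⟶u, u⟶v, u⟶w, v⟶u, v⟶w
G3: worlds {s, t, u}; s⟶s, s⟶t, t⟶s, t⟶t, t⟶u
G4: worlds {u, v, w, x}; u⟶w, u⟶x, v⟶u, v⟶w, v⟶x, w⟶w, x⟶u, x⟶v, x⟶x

none

This is the axiom for transitivity; its first-order frame correspondent is ∀x ∀y ∀z (Rxy ∧ Ryz → Rxz).
G1: fails — Rvt and Rtv but not Rvv.
G2: fails — Rvu and Ruv but not Rvv.
G3: fails — Rst and Rtu but not Rsu.
G4: fails — Rvx and Rxv but not Rvv.
Valid on no frame.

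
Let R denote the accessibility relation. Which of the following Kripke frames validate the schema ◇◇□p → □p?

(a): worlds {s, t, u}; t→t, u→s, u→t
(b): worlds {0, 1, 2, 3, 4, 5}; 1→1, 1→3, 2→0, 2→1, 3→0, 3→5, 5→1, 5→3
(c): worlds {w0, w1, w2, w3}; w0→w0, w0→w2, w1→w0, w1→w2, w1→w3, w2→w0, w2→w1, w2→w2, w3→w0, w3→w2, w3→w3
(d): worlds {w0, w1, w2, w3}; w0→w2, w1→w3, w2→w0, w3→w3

(d)

The schema corresponds to a generalized confluence (Geach) condition: ∀x ∀y ∀z ((xR²y ∧ xRz) → ∃w (yRw ∧ z = w)).
(a): fails — uR²t, uRs but no w with tRw and s=w.
(b): fails — 1R²0, 1R1 but no w with 0Rw and 1=w.
(c): fails — w1R²w0, w1Rw3 but no w with w0Rw and w3=w.
(d): satisfies the condition.
Valid on: (d).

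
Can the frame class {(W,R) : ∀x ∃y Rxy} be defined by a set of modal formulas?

Yes — defined by □p → ◇p

This is a Sahlqvist condition; the D axiom □p → ◇p defines it.
Suppose □p→◇p is valid. At any x set V(p)=W. Then □p at x, so ◇p at x, so x has a successor.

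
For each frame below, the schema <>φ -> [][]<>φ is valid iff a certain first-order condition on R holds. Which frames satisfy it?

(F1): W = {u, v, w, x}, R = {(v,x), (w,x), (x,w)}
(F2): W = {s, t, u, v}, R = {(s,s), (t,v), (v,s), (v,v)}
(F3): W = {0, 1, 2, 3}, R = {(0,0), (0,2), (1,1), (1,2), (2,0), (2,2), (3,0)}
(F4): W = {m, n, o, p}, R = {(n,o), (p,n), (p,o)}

Frame correspondent (Sahlqvist): forall x forall y forall z ((xRy & x R^2 z) -> exists w (y = w & zRw)) — i.e. a generalized confluence (Geach) condition.
(F1): satisfies the condition.
(F2): fails — tRv, tR²s but no w with v=w and sRw.
(F3): fails — 1R1, 1R²0 but no w with 1=w and 0Rw.
(F4): fails — pRn, pR²o but no w with n=w and oRw.
Valid on: (F1).

(F1)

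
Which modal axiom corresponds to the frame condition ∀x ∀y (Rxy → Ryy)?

□(□q → q)

The condition is shift-reflexivity. The T□ schema □(□q → q) defines it.
Suppose □(□q→q) is valid. Take Rxy and set V(q)={w : Ryw}. Then at y, □q holds; since □(□q→q) at x, □q→q at y, so q at y, i.e. Ryy.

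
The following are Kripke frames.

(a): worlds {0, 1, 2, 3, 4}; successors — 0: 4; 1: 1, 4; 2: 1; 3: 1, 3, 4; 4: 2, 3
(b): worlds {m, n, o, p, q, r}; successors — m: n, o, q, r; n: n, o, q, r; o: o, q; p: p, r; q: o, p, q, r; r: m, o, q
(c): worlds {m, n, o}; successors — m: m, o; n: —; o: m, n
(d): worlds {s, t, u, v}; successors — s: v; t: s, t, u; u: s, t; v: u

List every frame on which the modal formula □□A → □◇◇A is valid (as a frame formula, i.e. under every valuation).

Frame correspondent (Sahlqvist): ∀x ∀z (xRz → ∃w (xR²w ∧ zR²w)) — i.e. a generalized confluence (Geach) condition.
(a): satisfies the condition.
(b): satisfies the condition.
(c): fails — oRn but no w with oR²w and nR²w.
(d): fails — sRv but no w with sR²w and vR²w.
Valid on: (a), (b).

(a), (b)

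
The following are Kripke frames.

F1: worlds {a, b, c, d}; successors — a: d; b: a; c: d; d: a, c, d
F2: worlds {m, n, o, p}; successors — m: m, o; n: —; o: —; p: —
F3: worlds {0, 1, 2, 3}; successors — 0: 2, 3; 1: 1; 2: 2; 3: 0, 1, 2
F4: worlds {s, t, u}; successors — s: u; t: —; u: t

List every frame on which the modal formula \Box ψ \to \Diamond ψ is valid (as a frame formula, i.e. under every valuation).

The schema corresponds to seriality: \forall x \exists y Rxy.
F1: ✓.
F2: fails — world n has no successor.
F3: ✓.
F4: fails — world t has no successor.

F1, F3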